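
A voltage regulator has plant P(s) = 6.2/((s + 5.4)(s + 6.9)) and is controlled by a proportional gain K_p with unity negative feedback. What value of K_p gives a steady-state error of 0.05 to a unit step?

K_p = 114

The loop is type 0, so e_ss(step) = 1/(1 + K_pos) with K_pos = K_p·P(0).
P(0) = 0.1664. Require 1/(1 + K_p·0.1664) = 0.05, so 1 + 0.1664·K_p = 20.
K_p = (20 − 1)/0.1664 = 114.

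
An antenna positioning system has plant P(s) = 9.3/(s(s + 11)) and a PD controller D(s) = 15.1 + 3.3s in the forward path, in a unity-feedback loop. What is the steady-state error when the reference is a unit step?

The open loop D(s)P(s) has a pole at the origin (type 1), so the static position error constant is infinite and e_ss = 1/(1+∞) = 0.

0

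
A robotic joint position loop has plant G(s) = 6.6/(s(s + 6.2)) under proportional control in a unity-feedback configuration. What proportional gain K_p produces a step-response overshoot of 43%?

K_p = 21.6

From %OS = 100·exp(−πζ/√(1−ζ²)) = 43%, ζ = −ln(0.43)/√(π²+ln²(0.43)) = 0.2594.
Characteristic equation s² + 6.2s + 6.6K_p = 0 gives ζ = 6.2/(2√(6.6K_p)).
Setting ζ = 0.2594: √(6.6K_p) = 6.2/(2·0.2594) = 11.95, so K_p = 142.8/6.6 = 21.6.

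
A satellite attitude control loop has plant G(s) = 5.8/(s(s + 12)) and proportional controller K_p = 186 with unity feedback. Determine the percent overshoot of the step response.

55.8%

From 1 + K_pG(s) = 0: s² + 12s + 1079 = 0 ⇒ ω_n = 32.85, ζ = 0.1827.
%OS = 100·exp(−πζ/√(1−ζ²)) = 100·exp(−π·0.1827/√0.9666) = 55.8%.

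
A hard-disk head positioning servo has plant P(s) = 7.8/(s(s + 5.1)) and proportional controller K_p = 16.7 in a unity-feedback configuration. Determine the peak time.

From 1 + K_pP(s) = 0: s² + 5.1s + 130.3 = 0 ⇒ ω_n = 11.41, ζ = 0.2234.
Damped frequency ω_d = ω_n√(1−ζ²) = 11.12 rad/s, so peak time T_p = π/ω_d = 0.282 s.

T_p = 0.282 s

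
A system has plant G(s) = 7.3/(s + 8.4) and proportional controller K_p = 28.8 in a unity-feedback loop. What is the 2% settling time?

T_s ≈ 0.0183 s

Closed-loop transfer function: T(s) = K_p·G(s)/(1 + K_p·G(s)) = 210.2/(s + 8.4 + 210.2) = 210.2/(s + 218.6).
Time constant τ = 1/218.6 = 0.004574 s, so the 2% settling time is about 4τ = 0.0183 s.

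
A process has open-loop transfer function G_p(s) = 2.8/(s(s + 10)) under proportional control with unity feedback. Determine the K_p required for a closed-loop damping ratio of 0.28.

Closed-loop characteristic equation: s² + 10s + K_p·2.8 = 0.
So ω_n = √(2.8K_p) and 2ζω_n = 10, giving ζ = 10/(2√(2.8K_p)).
Setting ζ = 0.28: √(2.8K_p) = 10/(2·0.28) = 17.86, so K_p = 318.9/2.8 = 114.

K_p = 114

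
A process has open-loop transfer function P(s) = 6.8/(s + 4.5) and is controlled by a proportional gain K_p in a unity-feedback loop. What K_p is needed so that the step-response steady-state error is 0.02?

K_p = 32.4

For a type-0 loop with proportional control, e_ss = 1/(1 + K_p·P(0)).
P(0) = 1.511. Require 1/(1 + K_p·1.511) = 0.02, so 1 + 1.511·K_p = 50.
K_p = (50 − 1)/1.511 = 32.4.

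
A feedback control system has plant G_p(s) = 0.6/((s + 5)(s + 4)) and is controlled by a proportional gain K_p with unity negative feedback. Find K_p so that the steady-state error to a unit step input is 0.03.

The loop is type 0, so e_ss(step) = 1/(1 + K_pos) with K_pos = K_p·G_p(0).
G_p(0) = 0.03. Require 1/(1 + K_p·0.03) = 0.03, so 1 + 0.03·K_p = 33.33.
K_p = (33.33 − 1)/0.03 = 1080.

K_p = 1080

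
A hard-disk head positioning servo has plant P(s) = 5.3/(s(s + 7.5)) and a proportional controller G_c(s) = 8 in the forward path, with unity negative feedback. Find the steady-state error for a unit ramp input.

The loop has one pole at the origin (type 1). Velocity error constant K_v = lim_{s→0} s·G_c(s)P(s) = 8·5.3/7.5 = 5.653.
Steady-state error to a unit ramp: e_ss = 1/K_v = 0.177.

0.177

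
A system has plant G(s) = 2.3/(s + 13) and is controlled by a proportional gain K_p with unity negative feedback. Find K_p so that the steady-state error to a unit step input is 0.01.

K_p = 560

The loop is type 0, so e_ss(step) = 1/(1 + K_pos) with K_pos = K_p·G(0).
G(0) = 0.1769. Require 1/(1 + K_p·0.1769) = 0.01, so 1 + 0.1769·K_p = 100.
K_p = (100 − 1)/0.1769 = 560.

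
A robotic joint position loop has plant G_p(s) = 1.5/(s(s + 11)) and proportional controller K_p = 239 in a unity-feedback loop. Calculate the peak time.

T_p = 0.173 s

Closed-loop characteristic equation: s² + 11s + 358.5 = 0, so ω_n = 18.93 rad/s and ζ = 11/(2·18.93) = 0.2905.
Damped frequency ω_d = ω_n√(1−ζ²) = 18.12 rad/s, so peak time T_p = π/ω_d = 0.173 s.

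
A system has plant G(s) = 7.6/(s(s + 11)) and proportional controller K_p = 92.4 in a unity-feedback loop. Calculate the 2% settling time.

T_s ≈ 0.727 s

From 1 + K_pG(s) = 0: s² + 11s + 702.2 = 0 ⇒ ω_n = 26.5, ζ = 0.2075.
2% settling time T_s ≈ 4/(ζω_n) = 4/5.5 = 0.727 s.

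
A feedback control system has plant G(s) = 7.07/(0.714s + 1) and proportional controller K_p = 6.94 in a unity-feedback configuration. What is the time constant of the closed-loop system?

Closed loop: T(s) = K_p·G/(1+K_p·G) = 49.07/(0.714s + 1 + 49.07), with pole at s = −(1 + 49.07)/0.714 = −70.12.
Closed-loop time constant τ = 1/70.12 = 0.0143 s.

τ = 0.0143 s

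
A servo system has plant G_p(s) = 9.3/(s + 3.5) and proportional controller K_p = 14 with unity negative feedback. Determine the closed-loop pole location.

Closed-loop transfer function: T(s) = K_p·G_p(s)/(1 + K_p·G_p(s)) = 130.2/(s + 3.5 + 130.2) = 130.2/(s + 133.7).
The closed-loop pole is at s = −133.7.

s = -133.7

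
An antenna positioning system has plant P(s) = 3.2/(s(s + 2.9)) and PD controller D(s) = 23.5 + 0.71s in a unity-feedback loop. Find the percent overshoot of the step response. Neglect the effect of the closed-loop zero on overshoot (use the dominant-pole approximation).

Forward path: (23.5 + 0.71s)·3.2/(s(s+2.9)). The closed-loop characteristic equation is s² + (2.9 + 3.2·0.71)s + 3.2·23.5 = 0.
That is s² + 5.172s + 75.2 = 0, so ω_n = 8.672 rad/s and ζ = 5.172/(2·8.672) = 0.2982.
%OS = 100·exp(−πζ/√(1−ζ²)) = 37.5%.

37.5%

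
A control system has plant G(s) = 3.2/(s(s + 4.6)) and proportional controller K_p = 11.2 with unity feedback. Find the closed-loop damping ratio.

The closed-loop denominator is s(s+4.6) + 11.2·3.2 = s² + 4.6s + 35.84.
Matching s² + 2ζω_n s + ω_n²: ω_n = √35.84 = 5.987 rad/s and 2ζω_n = 4.6, so ζ = 4.6/(2·5.987) = 0.384.

ζ = 0.384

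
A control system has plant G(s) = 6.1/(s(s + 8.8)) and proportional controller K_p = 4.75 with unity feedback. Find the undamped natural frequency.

1 + K_p·G(s) = 0 gives s² + 8.8s + 28.97 = 0.
Matching s² + 2ζω_n s + ω_n²: ω_n = √28.97 = 5.383 rad/s and 2ζω_n = 8.8, so ζ = 8.8/(2·5.383) = 0.817.

ω_n = 5.38 rad/s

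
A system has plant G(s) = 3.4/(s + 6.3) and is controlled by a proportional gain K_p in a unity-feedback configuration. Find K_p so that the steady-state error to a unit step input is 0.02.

K_p = 90.8

The loop is type 0, so e_ss(step) = 1/(1 + K_pos) with K_pos = K_p·G(0).
G(0) = 0.5397. Require 1/(1 + K_p·0.5397) = 0.02, so 1 + 0.5397·K_p = 50.
K_p = (50 − 1)/0.5397 = 90.8.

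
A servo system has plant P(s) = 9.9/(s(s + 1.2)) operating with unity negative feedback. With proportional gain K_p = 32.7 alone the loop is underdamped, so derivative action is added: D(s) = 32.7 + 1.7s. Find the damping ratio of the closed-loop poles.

Forward path: (32.7 + 1.7s)·9.9/(s(s+1.2)). The closed-loop characteristic equation is s² + (1.2 + 9.9·1.7)s + 9.9·32.7 = 0.
That is s² + 18.03s + 323.7 = 0, so ω_n = 17.99 rad/s and ζ = 18.03/(2·17.99) = 0.501.

ζ = 0.501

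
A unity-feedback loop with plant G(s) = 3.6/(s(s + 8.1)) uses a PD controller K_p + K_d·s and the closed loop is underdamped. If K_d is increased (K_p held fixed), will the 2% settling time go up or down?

Characteristic equation s² + (8.1 + 3.6K_d)s + 3.6K_p = 0: raising K_d increases ζω_n = (8.1+3.6K_d)/2 while the loop stays underdamped, so T_s ≈ 4/(ζω_n) decreases.

decrease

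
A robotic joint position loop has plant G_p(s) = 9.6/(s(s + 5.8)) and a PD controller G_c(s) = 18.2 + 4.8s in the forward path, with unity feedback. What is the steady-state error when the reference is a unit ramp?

0.0332

The loop has one pole at the origin (type 1). Velocity error constant K_v = lim_{s→0} s·G_c(s)G_p(s) = 18.2·9.6/5.8 = 30.12.
Steady-state error to a unit ramp: e_ss = 1/K_v = 0.0332.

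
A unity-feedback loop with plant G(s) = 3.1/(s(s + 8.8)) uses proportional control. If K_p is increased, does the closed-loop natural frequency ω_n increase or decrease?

increase

ω_n = √(3.1·K_p), which grows with K_p.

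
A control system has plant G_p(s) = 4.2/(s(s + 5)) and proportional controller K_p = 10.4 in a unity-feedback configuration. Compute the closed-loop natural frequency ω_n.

ω_n = 6.61 rad/s

1 + K_p·G_p(s) = 0 gives s² + 5s + 43.68 = 0.
So ω_n² = 43.68 ⇒ ω_n = 6.609 rad/s, and ζ = 5/(2ω_n) = 0.378.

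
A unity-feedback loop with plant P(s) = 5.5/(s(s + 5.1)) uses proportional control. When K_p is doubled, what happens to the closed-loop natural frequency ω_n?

ω_n = √(5.5·K_p), which grows with K_p.

increase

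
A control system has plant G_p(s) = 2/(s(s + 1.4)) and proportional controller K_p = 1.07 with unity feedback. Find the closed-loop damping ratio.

ζ = 0.479

The closed-loop denominator is s(s+1.4) + 1.07·2 = s² + 1.4s + 2.14.
So ω_n² = 2.14 ⇒ ω_n = 1.463 rad/s, and ζ = 1.4/(2ω_n) = 0.479.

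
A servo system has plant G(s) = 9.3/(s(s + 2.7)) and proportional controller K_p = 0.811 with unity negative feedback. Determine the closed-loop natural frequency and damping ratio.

1 + K_p·G(s) = 0 gives s² + 2.7s + 7.542 = 0.
Matching s² + 2ζω_n s + ω_n²: ω_n = √7.542 = 2.746 rad/s and 2ζω_n = 2.7, so ζ = 2.7/(2·2.746) = 0.492.

ω_n = 2.75 rad/s, ζ = 0.492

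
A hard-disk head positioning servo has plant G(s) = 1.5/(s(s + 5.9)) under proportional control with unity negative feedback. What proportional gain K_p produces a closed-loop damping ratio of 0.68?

K_p = 12.5

Closed-loop characteristic equation: s² + 5.9s + K_p·1.5 = 0.
So ω_n = √(1.5K_p) and 2ζω_n = 5.9, giving ζ = 5.9/(2√(1.5K_p)).
Setting ζ = 0.68: √(1.5K_p) = 5.9/(2·0.68) = 4.338, so K_p = 18.82/1.5 = 12.5.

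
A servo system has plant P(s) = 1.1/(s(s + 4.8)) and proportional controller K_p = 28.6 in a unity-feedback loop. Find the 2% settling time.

T_s ≈ 1.67 s

The closed-loop denominator s² + 4.8s + 31.46 gives ω_n = √31.46 = 5.609 and ζ = 4.8/(2ω_n) = 0.4279.
2% settling time T_s ≈ 4/(ζω_n) = 4/2.4 = 1.67 s.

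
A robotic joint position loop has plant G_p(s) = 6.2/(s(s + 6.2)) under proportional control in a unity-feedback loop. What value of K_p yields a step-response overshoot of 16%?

K_p = 6.11

From %OS = 100·exp(−πζ/√(1−ζ²)) = 16%, ζ = −ln(0.16)/√(π²+ln²(0.16)) = 0.5039.
Characteristic equation s² + 6.2s + 6.2K_p = 0 gives ζ = 6.2/(2√(6.2K_p)).
Setting ζ = 0.5039: √(6.2K_p) = 6.2/(2·0.5039) = 6.152, so K_p = 37.85/6.2 = 6.11.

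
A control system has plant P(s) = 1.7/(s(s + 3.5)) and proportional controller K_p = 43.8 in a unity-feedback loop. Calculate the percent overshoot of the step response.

The closed-loop denominator s² + 3.5s + 74.46 gives ω_n = √74.46 = 8.629 and ζ = 3.5/(2ω_n) = 0.2028.
%OS = 100·exp(−πζ/√(1−ζ²)) = 100·exp(−π·0.2028/√0.9589) = 52.2%.

52.2%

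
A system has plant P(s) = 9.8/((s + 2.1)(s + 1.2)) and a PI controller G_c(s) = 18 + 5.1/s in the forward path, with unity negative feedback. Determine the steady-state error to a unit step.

The open loop G_c(s)P(s) has a pole at the origin (type 1), so the static position error constant is infinite and e_ss = 1/(1+∞) = 0.

0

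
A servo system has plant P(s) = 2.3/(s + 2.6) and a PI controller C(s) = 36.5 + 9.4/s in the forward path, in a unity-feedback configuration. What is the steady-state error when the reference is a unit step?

0

The open loop C(s)P(s) has a pole at the origin (type 1), so the static position error constant is infinite and e_ss = 1/(1+∞) = 0.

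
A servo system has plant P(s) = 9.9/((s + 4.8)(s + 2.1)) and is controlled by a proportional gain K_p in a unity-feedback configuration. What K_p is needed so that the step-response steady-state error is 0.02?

K_p = 49.9

For a type-0 loop with proportional control, e_ss = 1/(1 + K_p·P(0)).
P(0) = 0.9821. Require 1/(1 + K_p·0.9821) = 0.02, so 1 + 0.9821·K_p = 50.
K_p = (50 − 1)/0.9821 = 49.9.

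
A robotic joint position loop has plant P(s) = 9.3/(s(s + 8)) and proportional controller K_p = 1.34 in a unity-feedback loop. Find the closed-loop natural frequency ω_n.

The closed-loop denominator is s(s+8) + 1.34·9.3 = s² + 8s + 12.46.
Matching s² + 2ζω_n s + ω_n²: ω_n = √12.46 = 3.53 rad/s and 2ζω_n = 8, so ζ = 8/(2·3.53) = 1.13.

ω_n = 3.53 rad/s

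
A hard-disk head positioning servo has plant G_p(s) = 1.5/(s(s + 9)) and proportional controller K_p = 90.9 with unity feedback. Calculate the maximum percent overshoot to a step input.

Closed-loop characteristic equation: s² + 9s + 136.4 = 0, so ω_n = 11.68 rad/s and ζ = 9/(2·11.68) = 0.3854.
%OS = 100·exp(−πζ/√(1−ζ²)) = 100·exp(−π·0.3854/√0.8515) = 26.9%.

26.9%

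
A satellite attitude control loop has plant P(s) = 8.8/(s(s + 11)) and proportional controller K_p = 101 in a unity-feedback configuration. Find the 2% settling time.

From 1 + K_pP(s) = 0: s² + 11s + 888.8 = 0 ⇒ ω_n = 29.81, ζ = 0.1845.
2% settling time T_s ≈ 4/(ζω_n) = 4/5.5 = 0.727 s.

T_s ≈ 0.727 s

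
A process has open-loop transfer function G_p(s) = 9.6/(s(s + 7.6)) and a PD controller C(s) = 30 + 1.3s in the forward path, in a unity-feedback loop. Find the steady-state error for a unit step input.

0

The open loop C(s)G_p(s) has a pole at the origin (type 1), so the static position error constant is infinite and e_ss = 1/(1+∞) = 0.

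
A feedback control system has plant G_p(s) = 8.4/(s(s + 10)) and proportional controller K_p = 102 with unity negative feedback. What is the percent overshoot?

The closed-loop denominator s² + 10s + 856.8 gives ω_n = √856.8 = 29.27 and ζ = 10/(2ω_n) = 0.1708.
%OS = 100·exp(−πζ/√(1−ζ²)) = 100·exp(−π·0.1708/√0.9708) = 58%.

58%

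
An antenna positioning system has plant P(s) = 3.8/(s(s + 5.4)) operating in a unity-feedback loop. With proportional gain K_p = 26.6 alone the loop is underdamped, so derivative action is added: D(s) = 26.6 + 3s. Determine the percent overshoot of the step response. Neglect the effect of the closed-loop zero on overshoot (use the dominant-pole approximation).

0.842%

Forward path: (26.6 + 3s)·3.8/(s(s+5.4)). The closed-loop characteristic equation is s² + (5.4 + 3.8·3)s + 3.8·26.6 = 0.
That is s² + 16.8s + 101.1 = 0, so ω_n = 10.05 rad/s and ζ = 16.8/(2·10.05) = 0.8355.
%OS = 100·exp(−πζ/√(1−ζ²)) = 0.842%.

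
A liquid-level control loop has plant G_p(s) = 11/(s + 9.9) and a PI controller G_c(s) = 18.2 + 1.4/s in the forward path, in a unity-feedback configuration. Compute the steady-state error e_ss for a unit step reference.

The open loop G_c(s)G_p(s) has a pole at the origin (type 1), so the static position error constant is infinite and e_ss = 1/(1+∞) = 0.

0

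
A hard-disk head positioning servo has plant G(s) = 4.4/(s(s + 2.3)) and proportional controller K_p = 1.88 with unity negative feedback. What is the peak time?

T_p = 1.19 s

Closed-loop characteristic equation: s² + 2.3s + 8.272 = 0, so ω_n = 2.876 rad/s and ζ = 2.3/(2·2.876) = 0.3998.
Damped frequency ω_d = ω_n√(1−ζ²) = 2.636 rad/s, so peak time T_p = π/ω_d = 1.19 s.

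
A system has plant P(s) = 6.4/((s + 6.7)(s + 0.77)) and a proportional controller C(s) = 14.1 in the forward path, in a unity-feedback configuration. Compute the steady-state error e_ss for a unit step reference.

0.0541

The loop is type 0. Static position error constant K_pos = C(0)·P(0) = 14.1·1.241 = 17.49.
Steady-state error to a unit step: e_ss = 1/(1+K_pos) = 1/18.49 = 0.0541.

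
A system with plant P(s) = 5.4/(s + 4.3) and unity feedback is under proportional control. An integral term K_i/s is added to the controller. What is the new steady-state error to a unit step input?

The integrator makes K_pos = lim_{s→0} C(s)G(s) infinite, so e_ss = 1/(1+K_pos) = 0.

0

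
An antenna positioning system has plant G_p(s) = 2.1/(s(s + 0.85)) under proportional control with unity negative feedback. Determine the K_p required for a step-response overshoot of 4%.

From %OS = 100·exp(−πζ/√(1−ζ²)) = 4%, ζ = −ln(0.04)/√(π²+ln²(0.04)) = 0.7156.
Characteristic equation s² + 0.85s + 2.1K_p = 0 gives ζ = 0.85/(2√(2.1K_p)).
Setting ζ = 0.7156: √(2.1K_p) = 0.85/(2·0.7156) = 0.5939, so K_p = 0.3527/2.1 = 0.168.

K_p = 0.168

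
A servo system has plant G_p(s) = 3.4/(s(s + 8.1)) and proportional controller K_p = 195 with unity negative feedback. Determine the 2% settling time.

T_s ≈ 0.988 s

From 1 + K_pG_p(s) = 0: s² + 8.1s + 663 = 0 ⇒ ω_n = 25.75, ζ = 0.1573.
2% settling time T_s ≈ 4/(ζω_n) = 4/4.05 = 0.988 s.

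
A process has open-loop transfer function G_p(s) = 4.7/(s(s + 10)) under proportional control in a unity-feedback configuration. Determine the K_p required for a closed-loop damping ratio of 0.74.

Closed-loop characteristic equation: s² + 10s + K_p·4.7 = 0.
So ω_n = √(4.7K_p) and 2ζω_n = 10, giving ζ = 10/(2√(4.7K_p)).
Setting ζ = 0.74: √(4.7K_p) = 10/(2·0.74) = 6.757, so K_p = 45.65/4.7 = 9.71.

K_p = 9.71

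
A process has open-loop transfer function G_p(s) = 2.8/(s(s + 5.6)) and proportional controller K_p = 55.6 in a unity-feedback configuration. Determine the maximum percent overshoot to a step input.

48.5%

Closed-loop characteristic equation: s² + 5.6s + 155.7 = 0, so ω_n = 12.48 rad/s and ζ = 5.6/(2·12.48) = 0.2244.
%OS = 100·exp(−πζ/√(1−ζ²)) = 100·exp(−π·0.2244/√0.9496) = 48.5%.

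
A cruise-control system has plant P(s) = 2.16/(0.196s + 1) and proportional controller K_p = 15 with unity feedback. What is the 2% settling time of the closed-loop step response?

Closed loop: T(s) = K_p·P/(1+K_p·P) = 32.4/(0.196s + 1 + 32.4), with pole at s = −(1 + 32.4)/0.196 = −170.4.
τ = 1/170.4 = 0.005868 s, so 2% settling time ≈ 4τ = 0.0235 s.

T_s ≈ 0.0235 s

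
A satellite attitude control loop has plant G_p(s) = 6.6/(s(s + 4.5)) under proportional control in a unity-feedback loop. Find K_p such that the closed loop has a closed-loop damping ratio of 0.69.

Closed-loop characteristic equation: s² + 4.5s + K_p·6.6 = 0.
So ω_n = √(6.6K_p) and 2ζω_n = 4.5, giving ζ = 4.5/(2√(6.6K_p)).
Setting ζ = 0.69: √(6.6K_p) = 4.5/(2·0.69) = 3.261, so K_p = 10.63/6.6 = 1.61.

K_p = 1.61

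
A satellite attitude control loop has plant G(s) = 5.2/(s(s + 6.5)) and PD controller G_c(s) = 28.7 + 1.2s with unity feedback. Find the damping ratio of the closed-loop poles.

Forward path: (28.7 + 1.2s)·5.2/(s(s+6.5)). The closed-loop characteristic equation is s² + (6.5 + 5.2·1.2)s + 5.2·28.7 = 0.
That is s² + 12.74s + 149.2 = 0, so ω_n = 12.22 rad/s and ζ = 12.74/(2·12.22) = 0.5214.

ζ = 0.521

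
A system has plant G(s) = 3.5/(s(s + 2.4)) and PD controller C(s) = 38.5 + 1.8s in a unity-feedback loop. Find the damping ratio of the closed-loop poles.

ζ = 0.375

Forward path: (38.5 + 1.8s)·3.5/(s(s+2.4)). The closed-loop characteristic equation is s² + (2.4 + 3.5·1.8)s + 3.5·38.5 = 0.
That is s² + 8.7s + 134.8 = 0, so ω_n = 11.61 rad/s and ζ = 8.7/(2·11.61) = 0.3747.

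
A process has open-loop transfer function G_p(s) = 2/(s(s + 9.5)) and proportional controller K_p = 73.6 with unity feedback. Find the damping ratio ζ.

ζ = 0.392

With unity feedback the closed-loop characteristic equation is s² + 9.5s + 73.6·2 = s² + 9.5s + 147.2 = 0.
So ω_n² = 147.2 ⇒ ω_n = 12.13 rad/s, and ζ = 9.5/(2ω_n) = 0.392.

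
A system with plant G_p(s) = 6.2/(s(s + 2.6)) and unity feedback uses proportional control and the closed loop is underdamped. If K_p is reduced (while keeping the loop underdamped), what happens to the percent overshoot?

ζ = 2.6/(2√(6.2K_p)) rises as K_p falls; higher damping means less overshoot.

decrease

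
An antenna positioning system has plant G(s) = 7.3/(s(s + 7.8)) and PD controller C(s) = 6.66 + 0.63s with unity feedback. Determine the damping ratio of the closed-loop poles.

ζ = 0.889

Forward path: (6.66 + 0.63s)·7.3/(s(s+7.8)). The closed-loop characteristic equation is s² + (7.8 + 7.3·0.63)s + 7.3·6.66 = 0.
That is s² + 12.4s + 48.62 = 0, so ω_n = 6.973 rad/s and ζ = 12.4/(2·6.973) = 0.8891.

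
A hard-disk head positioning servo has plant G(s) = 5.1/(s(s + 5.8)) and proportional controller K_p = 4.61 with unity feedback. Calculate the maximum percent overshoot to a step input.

The closed-loop denominator s² + 5.8s + 23.51 gives ω_n = √23.51 = 4.849 and ζ = 5.8/(2ω_n) = 0.5981.
%OS = 100·exp(−πζ/√(1−ζ²)) = 100·exp(−π·0.5981/√0.6423) = 9.59%.

9.59%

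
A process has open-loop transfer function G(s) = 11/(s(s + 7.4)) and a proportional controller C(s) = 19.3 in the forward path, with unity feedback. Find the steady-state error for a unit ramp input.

0.0349

The loop has one pole at the origin (type 1). Velocity error constant K_v = lim_{s→0} s·C(s)G(s) = 19.3·11/7.4 = 28.69.
Steady-state error to a unit ramp: e_ss = 1/K_v = 0.0349.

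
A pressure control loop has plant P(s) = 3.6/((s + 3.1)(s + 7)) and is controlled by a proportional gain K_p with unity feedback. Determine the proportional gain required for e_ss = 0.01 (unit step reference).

Steady-state error for a unit step on this type-0 loop is 1/(1 + K_p·P(0)).
P(0) = 0.1659. Require 1/(1 + K_p·0.1659) = 0.01, so 1 + 0.1659·K_p = 100.
K_p = (100 − 1)/0.1659 = 597.

K_p = 597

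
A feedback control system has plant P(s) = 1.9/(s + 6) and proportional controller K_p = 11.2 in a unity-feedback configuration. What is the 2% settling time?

Closed-loop transfer function: T(s) = K_p·P(s)/(1 + K_p·P(s)) = 21.28/(s + 6 + 21.28) = 21.28/(s + 27.28).
Time constant τ = 1/27.28 = 0.03666 s, so the 2% settling time is about 4τ = 0.147 s.

T_s ≈ 0.147 s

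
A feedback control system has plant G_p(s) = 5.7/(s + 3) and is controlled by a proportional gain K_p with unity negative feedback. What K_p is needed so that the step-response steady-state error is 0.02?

The loop is type 0, so e_ss(step) = 1/(1 + K_pos) with K_pos = K_p·G_p(0).
G_p(0) = 1.9. Require 1/(1 + K_p·1.9) = 0.02, so 1 + 1.9·K_p = 50.
K_p = (50 − 1)/1.9 = 25.8.

K_p = 25.8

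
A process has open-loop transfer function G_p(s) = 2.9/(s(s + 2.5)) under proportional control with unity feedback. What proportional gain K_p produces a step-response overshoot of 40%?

From %OS = 100·exp(−πζ/√(1−ζ²)) = 40%, ζ = −ln(0.4)/√(π²+ln²(0.4)) = 0.28.
Characteristic equation s² + 2.5s + 2.9K_p = 0 gives ζ = 2.5/(2√(2.9K_p)).
Setting ζ = 0.28: √(2.9K_p) = 2.5/(2·0.28) = 4.464, so K_p = 19.93/2.9 = 6.87.

K_p = 6.87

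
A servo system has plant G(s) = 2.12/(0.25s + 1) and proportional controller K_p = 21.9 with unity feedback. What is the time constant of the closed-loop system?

τ = 0.00527 s

Closed loop: T(s) = K_p·G/(1+K_p·G) = 46.43/(0.25s + 1 + 46.43), with pole at s = −(1 + 46.43)/0.25 = −189.7.
Closed-loop time constant τ = 1/189.7 = 0.00527 s.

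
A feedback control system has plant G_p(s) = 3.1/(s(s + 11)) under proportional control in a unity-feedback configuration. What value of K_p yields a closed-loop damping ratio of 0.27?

Closed-loop characteristic equation: s² + 11s + K_p·3.1 = 0.
So ω_n = √(3.1K_p) and 2ζω_n = 11, giving ζ = 11/(2√(3.1K_p)).
Setting ζ = 0.27: √(3.1K_p) = 11/(2·0.27) = 20.37, so K_p = 415/3.1 = 134.

K_p = 134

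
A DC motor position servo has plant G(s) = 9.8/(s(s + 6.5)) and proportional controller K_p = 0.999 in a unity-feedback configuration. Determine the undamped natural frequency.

ω_n = 3.13 rad/s

1 + K_p·G(s) = 0 gives s² + 6.5s + 9.79 = 0.
Matching s² + 2ζω_n s + ω_n²: ω_n = √9.79 = 3.129 rad/s and 2ζω_n = 6.5, so ζ = 6.5/(2·3.129) = 1.04.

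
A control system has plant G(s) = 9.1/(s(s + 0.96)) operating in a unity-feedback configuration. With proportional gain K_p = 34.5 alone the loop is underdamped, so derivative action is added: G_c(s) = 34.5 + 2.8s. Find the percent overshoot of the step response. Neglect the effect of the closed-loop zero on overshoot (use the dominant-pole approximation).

Forward path: (34.5 + 2.8s)·9.1/(s(s+0.96)). The closed-loop characteristic equation is s² + (0.96 + 9.1·2.8)s + 9.1·34.5 = 0.
That is s² + 26.44s + 313.9 = 0, so ω_n = 17.72 rad/s and ζ = 26.44/(2·17.72) = 0.7461.
%OS = 100·exp(−πζ/√(1−ζ²)) = 2.96%.

2.96%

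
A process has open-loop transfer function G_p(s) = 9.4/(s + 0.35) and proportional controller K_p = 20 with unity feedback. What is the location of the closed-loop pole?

s = -188.3

Closed-loop transfer function: T(s) = K_p·G_p(s)/(1 + K_p·G_p(s)) = 188/(s + 0.35 + 188) = 188/(s + 188.3).
The closed-loop pole is at s = −188.3.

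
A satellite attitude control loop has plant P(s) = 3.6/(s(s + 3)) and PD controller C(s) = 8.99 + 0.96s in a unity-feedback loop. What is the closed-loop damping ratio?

Forward path: (8.99 + 0.96s)·3.6/(s(s+3)). The closed-loop characteristic equation is s² + (3 + 3.6·0.96)s + 3.6·8.99 = 0.
That is s² + 6.456s + 32.36 = 0, so ω_n = 5.689 rad/s and ζ = 6.456/(2·5.689) = 0.5674.

ζ = 0.567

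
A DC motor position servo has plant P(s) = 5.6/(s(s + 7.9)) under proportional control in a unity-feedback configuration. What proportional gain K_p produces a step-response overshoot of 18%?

From %OS = 100·exp(−πζ/√(1−ζ²)) = 18%, ζ = −ln(0.18)/√(π²+ln²(0.18)) = 0.4791.
Characteristic equation s² + 7.9s + 5.6K_p = 0 gives ζ = 7.9/(2√(5.6K_p)).
Setting ζ = 0.4791: √(5.6K_p) = 7.9/(2·0.4791) = 8.244, so K_p = 67.97/5.6 = 12.1.

K_p = 12.1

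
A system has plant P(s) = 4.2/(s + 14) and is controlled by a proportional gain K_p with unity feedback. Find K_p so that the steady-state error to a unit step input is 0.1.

K_p = 30

Steady-state error for a unit step on this type-0 loop is 1/(1 + K_p·P(0)).
P(0) = 0.3. Require 1/(1 + K_p·0.3) = 0.1, so 1 + 0.3·K_p = 10.
K_p = (10 − 1)/0.3 = 30.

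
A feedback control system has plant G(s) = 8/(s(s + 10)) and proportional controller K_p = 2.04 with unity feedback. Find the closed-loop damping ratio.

With unity feedback the closed-loop characteristic equation is s² + 10s + 2.04·8 = s² + 10s + 16.32 = 0.
Matching s² + 2ζω_n s + ω_n²: ω_n = √16.32 = 4.04 rad/s and 2ζω_n = 10, so ζ = 10/(2·4.04) = 1.24.

ζ = 1.24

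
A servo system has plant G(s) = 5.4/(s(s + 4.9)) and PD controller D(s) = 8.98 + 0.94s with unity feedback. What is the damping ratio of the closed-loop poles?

Forward path: (8.98 + 0.94s)·5.4/(s(s+4.9)). The closed-loop characteristic equation is s² + (4.9 + 5.4·0.94)s + 5.4·8.98 = 0.
That is s² + 9.976s + 48.49 = 0, so ω_n = 6.964 rad/s and ζ = 9.976/(2·6.964) = 0.7163.

ζ = 0.716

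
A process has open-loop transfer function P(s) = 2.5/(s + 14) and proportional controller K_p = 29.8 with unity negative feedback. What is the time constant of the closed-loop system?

Closed-loop transfer function: T(s) = K_p·P(s)/(1 + K_p·P(s)) = 74.5/(s + 14 + 74.5) = 74.5/(s + 88.5).
Time constant τ = 1/88.5 = 0.0113 s.

τ = 0.0113 s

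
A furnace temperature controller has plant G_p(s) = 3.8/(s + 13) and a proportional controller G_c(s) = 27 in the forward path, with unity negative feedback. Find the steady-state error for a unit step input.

0.112

The loop is type 0. Static position error constant K_pos = G_c(0)·G_p(0) = 27·0.2923 = 7.892.
Steady-state error to a unit step: e_ss = 1/(1+K_pos) = 1/8.892 = 0.112.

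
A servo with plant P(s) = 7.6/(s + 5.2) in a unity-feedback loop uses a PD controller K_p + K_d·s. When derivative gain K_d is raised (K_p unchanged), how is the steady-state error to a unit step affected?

K_d affects only the transient (the s-coefficient); the DC loop gain, and hence e_ss, depends only on K_p.

unchanged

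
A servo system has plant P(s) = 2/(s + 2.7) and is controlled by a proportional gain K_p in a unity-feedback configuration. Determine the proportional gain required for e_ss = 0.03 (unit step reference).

Steady-state error for a unit step on this type-0 loop is 1/(1 + K_p·P(0)).
P(0) = 0.7407. Require 1/(1 + K_p·0.7407) = 0.03, so 1 + 0.7407·K_p = 33.33.
K_p = (33.33 − 1)/0.7407 = 43.7.

K_p = 43.7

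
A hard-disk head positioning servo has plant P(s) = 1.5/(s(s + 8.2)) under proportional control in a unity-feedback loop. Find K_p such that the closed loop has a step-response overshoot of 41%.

From %OS = 100·exp(−πζ/√(1−ζ²)) = 41%, ζ = −ln(0.41)/√(π²+ln²(0.41)) = 0.273.
Characteristic equation s² + 8.2s + 1.5K_p = 0 gives ζ = 8.2/(2√(1.5K_p)).
Setting ζ = 0.273: √(1.5K_p) = 8.2/(2·0.273) = 15.02, so K_p = 225.5/1.5 = 150.

K_p = 150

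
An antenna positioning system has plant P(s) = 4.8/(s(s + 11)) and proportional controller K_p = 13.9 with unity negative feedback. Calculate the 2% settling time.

Closed-loop characteristic equation: s² + 11s + 66.72 = 0, so ω_n = 8.168 rad/s and ζ = 11/(2·8.168) = 0.6733.
2% settling time T_s ≈ 4/(ζω_n) = 4/5.5 = 0.727 s.

T_s ≈ 0.727 s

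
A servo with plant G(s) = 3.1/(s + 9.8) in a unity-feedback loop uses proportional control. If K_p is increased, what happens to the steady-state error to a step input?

decrease

e_ss = 1/(1 + K_p·G(0)); a larger K_p raises the denominator, so e_ss decreases.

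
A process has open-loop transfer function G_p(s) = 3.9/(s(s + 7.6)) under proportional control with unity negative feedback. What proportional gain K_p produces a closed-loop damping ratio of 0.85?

K_p = 5.12

Closed-loop characteristic equation: s² + 7.6s + K_p·3.9 = 0.
So ω_n = √(3.9K_p) and 2ζω_n = 7.6, giving ζ = 7.6/(2√(3.9K_p)).
Setting ζ = 0.85: √(3.9K_p) = 7.6/(2·0.85) = 4.471, so K_p = 19.99/3.9 = 5.12.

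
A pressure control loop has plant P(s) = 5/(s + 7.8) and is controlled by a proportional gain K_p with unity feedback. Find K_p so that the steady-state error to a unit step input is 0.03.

Steady-state error for a unit step on this type-0 loop is 1/(1 + K_p·P(0)).
P(0) = 0.641. Require 1/(1 + K_p·0.641) = 0.03, so 1 + 0.641·K_p = 33.33.
K_p = (33.33 − 1)/0.641 = 50.4.

K_p = 50.4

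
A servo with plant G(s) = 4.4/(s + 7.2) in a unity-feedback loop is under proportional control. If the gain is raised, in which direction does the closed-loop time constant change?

decrease

Closed-loop pole is at s = −(7.2+K_p·4.4); larger K_p moves it further left, so τ = 1/(7.2+K_p·4.4) decreases.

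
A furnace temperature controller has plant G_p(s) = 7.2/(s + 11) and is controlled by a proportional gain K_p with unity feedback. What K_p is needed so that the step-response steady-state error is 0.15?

Steady-state error for a unit step on this type-0 loop is 1/(1 + K_p·G_p(0)).
G_p(0) = 0.6545. Require 1/(1 + K_p·0.6545) = 0.15, so 1 + 0.6545·K_p = 6.667.
K_p = (6.667 − 1)/0.6545 = 8.66.

K_p = 8.66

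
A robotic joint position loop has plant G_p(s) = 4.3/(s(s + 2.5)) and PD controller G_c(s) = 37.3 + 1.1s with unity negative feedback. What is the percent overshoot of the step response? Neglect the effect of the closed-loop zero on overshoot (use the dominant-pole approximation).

39.2%

Forward path: (37.3 + 1.1s)·4.3/(s(s+2.5)). The closed-loop characteristic equation is s² + (2.5 + 4.3·1.1)s + 4.3·37.3 = 0.
That is s² + 7.23s + 160.4 = 0, so ω_n = 12.66 rad/s and ζ = 7.23/(2·12.66) = 0.2854.
%OS = 100·exp(−πζ/√(1−ζ²)) = 39.2%.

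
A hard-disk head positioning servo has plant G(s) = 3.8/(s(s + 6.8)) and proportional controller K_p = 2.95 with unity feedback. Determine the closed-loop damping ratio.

1 + K_p·G(s) = 0 gives s² + 6.8s + 11.21 = 0.
So ω_n² = 11.21 ⇒ ω_n = 3.348 rad/s, and ζ = 6.8/(2ω_n) = 1.02.

ζ = 1.02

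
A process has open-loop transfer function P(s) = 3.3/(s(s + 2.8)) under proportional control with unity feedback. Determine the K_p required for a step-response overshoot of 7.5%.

From %OS = 100·exp(−πζ/√(1−ζ²)) = 7.5%, ζ = −ln(0.075)/√(π²+ln²(0.075)) = 0.6362.
Characteristic equation s² + 2.8s + 3.3K_p = 0 gives ζ = 2.8/(2√(3.3K_p)).
Setting ζ = 0.6362: √(3.3K_p) = 2.8/(2·0.6362) = 2.201, so K_p = 4.843/3.3 = 1.47.

K_p = 1.47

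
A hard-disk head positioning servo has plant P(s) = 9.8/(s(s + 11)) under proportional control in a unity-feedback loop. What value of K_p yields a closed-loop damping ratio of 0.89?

K_p = 3.9

Closed-loop characteristic equation: s² + 11s + K_p·9.8 = 0.
So ω_n = √(9.8K_p) and 2ζω_n = 11, giving ζ = 11/(2√(9.8K_p)).
Setting ζ = 0.89: √(9.8K_p) = 11/(2·0.89) = 6.18, so K_p = 38.19/9.8 = 3.9.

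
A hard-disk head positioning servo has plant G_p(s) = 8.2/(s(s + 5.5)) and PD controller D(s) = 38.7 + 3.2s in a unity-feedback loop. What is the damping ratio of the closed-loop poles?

Forward path: (38.7 + 3.2s)·8.2/(s(s+5.5)). The closed-loop characteristic equation is s² + (5.5 + 8.2·3.2)s + 8.2·38.7 = 0.
That is s² + 31.74s + 317.3 = 0, so ω_n = 17.81 rad/s and ζ = 31.74/(2·17.81) = 0.8909.

ζ = 0.891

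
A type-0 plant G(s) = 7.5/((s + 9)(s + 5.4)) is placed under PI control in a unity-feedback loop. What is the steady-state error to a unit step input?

0

The PI controller's integrator makes the forward path type 1, so e_ss to a step is zero.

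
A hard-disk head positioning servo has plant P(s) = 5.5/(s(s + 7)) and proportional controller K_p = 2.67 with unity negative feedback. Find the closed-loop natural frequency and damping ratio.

ω_n = 3.83 rad/s, ζ = 0.913

The closed-loop denominator is s(s+7) + 2.67·5.5 = s² + 7s + 14.68.
So ω_n² = 14.68 ⇒ ω_n = 3.832 rad/s, and ζ = 7/(2ω_n) = 0.913.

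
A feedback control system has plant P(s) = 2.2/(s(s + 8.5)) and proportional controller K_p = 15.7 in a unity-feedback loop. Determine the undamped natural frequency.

ω_n = 5.88 rad/s

With unity feedback the closed-loop characteristic equation is s² + 8.5s + 15.7·2.2 = s² + 8.5s + 34.54 = 0.
So ω_n² = 34.54 ⇒ ω_n = 5.877 rad/s, and ζ = 8.5/(2ω_n) = 0.723.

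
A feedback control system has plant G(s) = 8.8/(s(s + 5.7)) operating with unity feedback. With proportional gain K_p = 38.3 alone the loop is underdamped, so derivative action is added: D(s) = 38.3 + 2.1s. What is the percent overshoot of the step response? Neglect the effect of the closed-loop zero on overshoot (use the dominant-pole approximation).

6.4%

Forward path: (38.3 + 2.1s)·8.8/(s(s+5.7)). The closed-loop characteristic equation is s² + (5.7 + 8.8·2.1)s + 8.8·38.3 = 0.
That is s² + 24.18s + 337 = 0, so ω_n = 18.36 rad/s and ζ = 24.18/(2·18.36) = 0.6585.
%OS = 100·exp(−πζ/√(1−ζ²)) = 6.4%.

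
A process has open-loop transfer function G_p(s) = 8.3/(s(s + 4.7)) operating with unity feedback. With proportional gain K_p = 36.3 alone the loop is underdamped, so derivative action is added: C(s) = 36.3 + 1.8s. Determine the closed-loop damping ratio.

ζ = 0.566

Forward path: (36.3 + 1.8s)·8.3/(s(s+4.7)). The closed-loop characteristic equation is s² + (4.7 + 8.3·1.8)s + 8.3·36.3 = 0.
That is s² + 19.64s + 301.3 = 0, so ω_n = 17.36 rad/s and ζ = 19.64/(2·17.36) = 0.5657.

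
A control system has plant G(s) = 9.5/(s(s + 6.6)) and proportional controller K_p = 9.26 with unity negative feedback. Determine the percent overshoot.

30.7%

Closed-loop characteristic equation: s² + 6.6s + 87.97 = 0, so ω_n = 9.379 rad/s and ζ = 6.6/(2·9.379) = 0.3518.
%OS = 100·exp(−πζ/√(1−ζ²)) = 100·exp(−π·0.3518/√0.8762) = 30.7%.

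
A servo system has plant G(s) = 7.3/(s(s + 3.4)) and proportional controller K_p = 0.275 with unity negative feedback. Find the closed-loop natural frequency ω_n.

ω_n = 1.42 rad/s

1 + K_p·G(s) = 0 gives s² + 3.4s + 2.008 = 0.
So ω_n² = 2.008 ⇒ ω_n = 1.417 rad/s, and ζ = 3.4/(2ω_n) = 1.2.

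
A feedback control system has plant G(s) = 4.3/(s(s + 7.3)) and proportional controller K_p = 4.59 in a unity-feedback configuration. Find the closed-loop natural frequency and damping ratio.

ω_n = 4.44 rad/s, ζ = 0.822

1 + K_p·G(s) = 0 gives s² + 7.3s + 19.74 = 0.
Matching s² + 2ζω_n s + ω_n²: ω_n = √19.74 = 4.443 rad/s and 2ζω_n = 7.3, so ζ = 7.3/(2·4.443) = 0.822.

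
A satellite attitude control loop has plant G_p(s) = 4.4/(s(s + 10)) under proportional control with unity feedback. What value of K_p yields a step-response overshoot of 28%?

From %OS = 100·exp(−πζ/√(1−ζ²)) = 28%, ζ = −ln(0.28)/√(π²+ln²(0.28)) = 0.3755.
Characteristic equation s² + 10s + 4.4K_p = 0 gives ζ = 10/(2√(4.4K_p)).
Setting ζ = 0.3755: √(4.4K_p) = 10/(2·0.3755) = 13.31, so K_p = 177.3/4.4 = 40.3.

K_p = 40.3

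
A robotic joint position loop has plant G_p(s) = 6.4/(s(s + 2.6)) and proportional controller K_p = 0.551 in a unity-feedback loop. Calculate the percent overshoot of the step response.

The closed-loop denominator s² + 2.6s + 3.526 gives ω_n = √3.526 = 1.878 and ζ = 2.6/(2ω_n) = 0.6923.
%OS = 100·exp(−πζ/√(1−ζ²)) = 100·exp(−π·0.6923/√0.5208) = 4.91%.

4.91%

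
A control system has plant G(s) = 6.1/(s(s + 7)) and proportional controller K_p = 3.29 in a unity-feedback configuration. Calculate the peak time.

T_p = 1.12 s

The closed-loop denominator s² + 7s + 20.07 gives ω_n = √20.07 = 4.48 and ζ = 7/(2ω_n) = 0.7813.
Damped frequency ω_d = ω_n√(1−ζ²) = 2.796 rad/s, so peak time T_p = π/ω_d = 1.12 s.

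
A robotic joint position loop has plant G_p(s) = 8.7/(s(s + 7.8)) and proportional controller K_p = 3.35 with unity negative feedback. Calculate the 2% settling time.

Closed-loop characteristic equation: s² + 7.8s + 29.14 = 0, so ω_n = 5.399 rad/s and ζ = 7.8/(2·5.399) = 0.7224.
2% settling time T_s ≈ 4/(ζω_n) = 4/3.9 = 1.03 s.

T_s ≈ 1.03 s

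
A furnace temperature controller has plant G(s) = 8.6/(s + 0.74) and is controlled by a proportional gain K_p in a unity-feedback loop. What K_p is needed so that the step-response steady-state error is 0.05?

K_p = 1.63

The loop is type 0, so e_ss(step) = 1/(1 + K_pos) with K_pos = K_p·G(0).
G(0) = 11.62. Require 1/(1 + K_p·11.62) = 0.05, so 1 + 11.62·K_p = 20.
K_p = (20 − 1)/11.62 = 1.63.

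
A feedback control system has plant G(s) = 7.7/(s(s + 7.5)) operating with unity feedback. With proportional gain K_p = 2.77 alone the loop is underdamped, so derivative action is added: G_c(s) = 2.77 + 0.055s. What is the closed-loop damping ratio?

ζ = 0.858

Forward path: (2.77 + 0.055s)·7.7/(s(s+7.5)). The closed-loop characteristic equation is s² + (7.5 + 7.7·0.055)s + 7.7·2.77 = 0.
That is s² + 7.923s + 21.33 = 0, so ω_n = 4.618 rad/s and ζ = 7.923/(2·4.618) = 0.8578.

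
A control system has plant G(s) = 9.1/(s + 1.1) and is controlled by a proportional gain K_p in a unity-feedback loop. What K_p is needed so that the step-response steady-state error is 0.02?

The loop is type 0, so e_ss(step) = 1/(1 + K_pos) with K_pos = K_p·G(0).
G(0) = 8.273. Require 1/(1 + K_p·8.273) = 0.02, so 1 + 8.273·K_p = 50.
K_p = (50 − 1)/8.273 = 5.92.

K_p = 5.92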